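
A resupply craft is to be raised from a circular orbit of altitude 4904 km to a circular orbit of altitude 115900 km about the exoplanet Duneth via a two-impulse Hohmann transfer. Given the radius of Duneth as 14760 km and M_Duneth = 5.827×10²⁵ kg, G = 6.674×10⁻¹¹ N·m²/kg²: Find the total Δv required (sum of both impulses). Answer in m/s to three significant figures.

Δv_total ≈ 7140 m/s

μ = GM = 6.674×10⁻¹¹ × 5.827×10²⁵ = 3.889×10¹⁵ m³/s².
r₁ = 14760 + 4904 = 19664 km = 1.9664×10⁷ m.
r₂ = 14760 + 115900 = 130660 km = 1.3066×10⁸ m.
Transfer ellipse a_t = (r₁ + r₂)/2 = 7.516×10⁷ m.
At r₁: circular v_c1 = √(μ/r₁) = 14060 m/s; transfer-periapsis v_p = √[μ(2/r₁ − 1/a_t)] = 18540 m/s.
Δv₁ = v_p − v_c1 = 4479 m/s.
At r₂: circular v_c2 = √(μ/r₂) = 5456 m/s; transfer-apoapsis v_a = √[μ(2/r₂ − 1/a_t)] = 2790 m/s.
Δv₂ = v_c2 − v_a = 2665 m/s.
Total Δv = Δv₁ + Δv₂ = 7144 m/s.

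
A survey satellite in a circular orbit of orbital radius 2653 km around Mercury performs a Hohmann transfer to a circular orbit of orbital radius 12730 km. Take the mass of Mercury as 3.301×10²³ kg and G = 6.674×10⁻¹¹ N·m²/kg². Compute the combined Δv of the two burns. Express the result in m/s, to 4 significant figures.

Δv_total ≈ 1369 m/s

μ = GM = 6.674×10⁻¹¹ × 3.301×10²³ = 2.203×10¹³ m³/s².
r₁ = 2653 km = 2.653×10⁶ m.
r₂ = 12730 km = 1.273×10⁷ m.
Transfer ellipse a_t = (r₁ + r₂)/2 = 7.692×10⁶ m.
At r₁: circular v_c1 = √(μ/r₁) = 2882 m/s; transfer-periherm v_p = √[μ(2/r₁ − 1/a_t)] = 3707 m/s.
Δv₁ = v_p − v_c1 = 825.6 m/s.
At r₂: circular v_c2 = √(μ/r₂) = 1316 m/s; transfer-apoherm v_a = √[μ(2/r₂ − 1/a_t)] = 772.6 m/s.
Δv₂ = v_c2 − v_a = 542.9 m/s.
Total Δv = Δv₁ + Δv₂ = 1369 m/s.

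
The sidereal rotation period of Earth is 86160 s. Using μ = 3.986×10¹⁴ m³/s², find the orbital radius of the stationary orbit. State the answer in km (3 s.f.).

A synchronous orbit has period T, so by Kepler's third law a = (μT²/4π²)^(1/3).
μT²/4π² = 3.986×10¹⁴ × (8.616×10⁴)² / 39.48 = 7.495×10²² m³.
a = 4.216×10⁷ m = 42163 km.

r_sync ≈ 42200 km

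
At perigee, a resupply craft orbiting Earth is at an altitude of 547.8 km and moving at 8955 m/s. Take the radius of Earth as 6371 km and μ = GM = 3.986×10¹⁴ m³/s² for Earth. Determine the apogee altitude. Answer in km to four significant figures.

apogee altitude ≈ 9468 km

r_p = 6371 + 547.8 = 6918.8 km = 6.919×10⁶ m.
Specific energy ε = v²/2 − μ/r = -1.752×10⁷ J/kg, so a = −μ/(2ε) = 1.138×10⁷ m.
The apsides satisfy r_p + r_a = 2a, so the apogee radius is 2a − r_p = 1.584×10⁷ m = 15839 km.
Apogee altitude = 15839 − 6371 = 9467.7 km.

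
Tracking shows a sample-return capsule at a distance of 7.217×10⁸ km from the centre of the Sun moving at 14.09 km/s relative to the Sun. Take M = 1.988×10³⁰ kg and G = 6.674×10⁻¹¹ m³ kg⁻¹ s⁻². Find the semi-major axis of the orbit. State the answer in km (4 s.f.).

μ = GM = 6.674×10⁻¹¹ × 1.988×10³⁰ = 1.327×10²⁰ m³/s².
r = 7.217×10¹¹ m.
Specific orbital energy ε = v²/2 − μ/r = (14090)²/2 − 1.327×10²⁰/7.217×10¹¹ = -8.458×10⁷ J/kg.
Since ε = −μ/(2a), a = −μ/(2ε) = 7.844×10¹¹ m = 7.8436×10⁸ km.

a ≈ 7.844×10⁸ km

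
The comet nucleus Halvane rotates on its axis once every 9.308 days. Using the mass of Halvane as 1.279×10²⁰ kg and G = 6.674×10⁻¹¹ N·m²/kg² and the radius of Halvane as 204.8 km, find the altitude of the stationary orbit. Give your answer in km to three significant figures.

μ = GM = 6.674×10⁻¹¹ × 1.279×10²⁰ = 8.536×10⁹ m³/s².
T = 9.308 days = 8.042×10⁵ s.
A synchronous orbit has period T, so by Kepler's third law a = (μT²/4π²)^(1/3).
μT²/4π² = 8.536×10⁹ × (8.042×10⁵)² / 39.48 = 1.398×10²⁰ m³.
a = 5.191×10⁶ m = 5190.5 km.
Altitude h = a − R = 5190.5 − 204.8 = 4985.7 km.

h_sync ≈ 4990 km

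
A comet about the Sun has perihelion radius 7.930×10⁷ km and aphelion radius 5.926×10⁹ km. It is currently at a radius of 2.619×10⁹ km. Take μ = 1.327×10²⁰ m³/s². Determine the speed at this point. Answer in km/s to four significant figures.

v ≈ 7.559 km/s

Semi-major axis a = (r_p + r_a)/2 = 3.0026×10⁹ km = 3.003×10¹² m.
Vis-viva: v² = μ(2/r − 1/a) = 1.327×10²⁰ × (7.637×10⁻¹³ − 3.330×10⁻¹³) = 5.714×10⁷ m²/s².
v = 7559 m/s = 7.559 km/s.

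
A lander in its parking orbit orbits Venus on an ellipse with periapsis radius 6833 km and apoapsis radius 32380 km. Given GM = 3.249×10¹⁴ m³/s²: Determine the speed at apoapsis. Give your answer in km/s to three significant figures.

v ≈ 1.87 km/s

Semi-major axis a = (r_p + r_a)/2 = 19606 km = 1.961×10⁷ m.
Vis-viva: v² = μ(2/r − 1/a) = 3.249×10¹⁴ × (6.177×10⁻⁸ − 5.100×10⁻⁸) = 3.497×10⁶ m²/s².
v = 1870 m/s = 1.870 km/s.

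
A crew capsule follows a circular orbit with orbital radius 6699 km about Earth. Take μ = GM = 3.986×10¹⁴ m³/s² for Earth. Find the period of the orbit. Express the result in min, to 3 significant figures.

T ≈ 90.9 min

r = 6699 km = 6.699×10⁶ m.
Kepler's third law: T = 2π√(r³/μ) = 2π√((6.699×10⁶)³ / 3.986×10¹⁴).
r³/μ = 7.542×10⁵ s², so T = 2π × 8.685×10² = 5.457×10³ s.
Converting: 5.457×10³ s ÷ 60.00 = 90.94 min.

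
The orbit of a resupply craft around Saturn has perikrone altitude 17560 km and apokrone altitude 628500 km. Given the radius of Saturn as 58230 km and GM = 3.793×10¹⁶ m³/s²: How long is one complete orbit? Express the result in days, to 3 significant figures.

T ≈ 2.78 days

r_p = 58230 + 17560 = 75790 km = 7.5790×10⁷ m.
r_a = 58230 + 628500 = 686730 km = 6.8673×10⁸ m.
Semi-major axis a = (r_p + r_a)/2 = (75790 + 6.8673×10⁵)/2 = 3.8126×10⁵ km = 3.813×10⁸ m.
By Kepler's third law T = 2π√(a³/μ) = 2π × 3.822×10⁴ = 2.402×10⁵ s.
= 2.780 days.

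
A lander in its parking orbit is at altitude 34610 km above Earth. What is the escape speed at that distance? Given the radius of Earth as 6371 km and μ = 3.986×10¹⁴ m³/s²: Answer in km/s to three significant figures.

v_esc ≈ 4.41 km/s

r = 6371 + 34610 = 40981 km = 4.0981×10⁷ m.
Escape speed v_esc = √(2μ/r) = √(2 × 3.986×10¹⁴ / 4.098×10⁷) = √(1.945×10⁷) = 4411 m/s.
= 4.411 km/s.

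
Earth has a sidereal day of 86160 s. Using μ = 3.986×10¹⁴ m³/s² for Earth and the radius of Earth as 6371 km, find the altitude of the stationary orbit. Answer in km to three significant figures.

h_sync ≈ 35800 km

A synchronous orbit has period T, so by Kepler's third law a = (μT²/4π²)^(1/3).
μT²/4π² = 3.986×10¹⁴ × (8.616×10⁴)² / 39.48 = 7.495×10²² m³.
a = 4.216×10⁷ m = 42163 km.
Altitude h = a − R = 42163 − 6371 = 35792 km.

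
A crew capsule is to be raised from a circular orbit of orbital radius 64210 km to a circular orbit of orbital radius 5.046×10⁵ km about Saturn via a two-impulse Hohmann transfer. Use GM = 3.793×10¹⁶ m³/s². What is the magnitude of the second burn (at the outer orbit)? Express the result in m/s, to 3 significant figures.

r₁ = 64210 km = 6.421×10⁷ m.
r₂ = 5.046×10⁵ km = 5.046×10⁸ m.
Transfer ellipse a_t = (r₁ + r₂)/2 = 2.844×10⁸ m.
At r₁: circular v_c1 = √(μ/r₁) = 24300 m/s; transfer-perikrone v_p = √[μ(2/r₁ − 1/a_t)] = 32370 m/s.
At r₂: circular v_c2 = √(μ/r₂) = 8670 m/s; transfer-apokrone v_a = √[μ(2/r₂ − 1/a_t)] = 4120 m/s.
Δv₂ = v_c2 − v_a = 4550 m/s.

Δv ≈ 4550 m/s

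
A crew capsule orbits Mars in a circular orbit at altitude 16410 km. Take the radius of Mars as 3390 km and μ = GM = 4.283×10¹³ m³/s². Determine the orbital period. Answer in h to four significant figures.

T ≈ 23.50 h

r = 3390 + 16410 = 19800 km = 1.9800×10⁷ m.
Kepler's third law: T = 2π√(r³/μ) = 2π√((1.980×10⁷)³ / 4.283×10¹³).
r³/μ = 1.812×10⁸ s², so T = 2π × 1.346×10⁴ = 8.459×10⁴ s.
Converting: 8.459×10⁴ s ÷ 3600 = 23.50 h.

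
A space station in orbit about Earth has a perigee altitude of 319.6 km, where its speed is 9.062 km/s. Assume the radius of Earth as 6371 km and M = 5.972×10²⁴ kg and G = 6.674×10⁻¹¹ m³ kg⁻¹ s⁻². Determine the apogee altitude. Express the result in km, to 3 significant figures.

apogee altitude ≈ 8470 km

μ = GM = 6.674×10⁻¹¹ × 5.972×10²⁴ = 3.986×10¹⁴ m³/s².
r_p = 6371 + 319.6 = 6690.6 km = 6.691×10⁶ m.
Specific energy ε = v²/2 − μ/r = -1.851×10⁷ J/kg, so a = −μ/(2ε) = 1.077×10⁷ m.
The apsides satisfy r_p + r_a = 2a, so the apogee radius is 2a − r_p = 1.484×10⁷ m = 14840 km.
Apogee altitude = 14840 − 6371 = 8468.9 km.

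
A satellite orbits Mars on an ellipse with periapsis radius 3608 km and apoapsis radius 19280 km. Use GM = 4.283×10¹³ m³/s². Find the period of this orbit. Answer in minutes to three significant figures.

T ≈ 619 minutes

Semi-major axis a = (r_p + r_a)/2 = (3608.0 + 19280)/2 = 11444 km = 1.144×10⁷ m.
By Kepler's third law T = 2π√(a³/μ) = 2π × 5.916×10³ = 3.717×10⁴ s.
= 619.5 minutes.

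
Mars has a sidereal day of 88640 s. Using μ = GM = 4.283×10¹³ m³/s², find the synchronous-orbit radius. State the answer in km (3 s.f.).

r_sync ≈ 20400 km

A synchronous orbit has period T, so by Kepler's third law a = (μT²/4π²)^(1/3).
μT²/4π² = 4.283×10¹³ × (8.864×10⁴)² / 39.48 = 8.524×10²¹ m³.
a = 2.043×10⁷ m = 20428 km.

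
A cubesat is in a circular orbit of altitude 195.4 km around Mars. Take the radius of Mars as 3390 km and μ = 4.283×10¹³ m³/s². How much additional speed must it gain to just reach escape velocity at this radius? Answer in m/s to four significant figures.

Δv ≈ 1432 m/s

r = 3390 + 195.4 = 3585.4 km = 3.5854×10⁶ m.
Circular speed v_c = √(μ/r) = 3456 m/s.
Escape speed v_esc = √(2μ/r) = √2 × v_c = 4888 m/s.
Δv = v_esc − v_c = 1432 m/s.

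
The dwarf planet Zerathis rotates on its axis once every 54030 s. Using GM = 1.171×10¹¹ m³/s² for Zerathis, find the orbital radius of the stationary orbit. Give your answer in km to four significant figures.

r_sync ≈ 2053 km

A synchronous orbit has period T, so by Kepler's third law a = (μT²/4π²)^(1/3).
μT²/4π² = 1.171×10¹¹ × (5.403×10⁴)² / 39.48 = 8.659×10¹⁸ m³.
a = 2.053×10⁶ m = 2053.5 km.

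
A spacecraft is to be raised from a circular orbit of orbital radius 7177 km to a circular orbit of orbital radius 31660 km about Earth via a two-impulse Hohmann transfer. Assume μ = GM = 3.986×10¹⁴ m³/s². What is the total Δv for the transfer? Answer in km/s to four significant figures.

Δv_total ≈ 3.454 km/s

r₁ = 7177 km = 7.177×10⁶ m.
r₂ = 31660 km = 3.166×10⁷ m.
Transfer ellipse a_t = (r₁ + r₂)/2 = 1.942×10⁷ m.
At r₁: circular v_c1 = √(μ/r₁) = 7452 m/s; transfer-perigee v_p = √[μ(2/r₁ − 1/a_t)] = 9516 m/s.
Δv₁ = v_p − v_c1 = 2063 m/s.
At r₂: circular v_c2 = √(μ/r₂) = 3548 m/s; transfer-apogee v_a = √[μ(2/r₂ − 1/a_t)] = 2157 m/s.
Δv₂ = v_c2 − v_a = 1391 m/s.
Total Δv = Δv₁ + Δv₂ = 3454 m/s = 3.454 km/s.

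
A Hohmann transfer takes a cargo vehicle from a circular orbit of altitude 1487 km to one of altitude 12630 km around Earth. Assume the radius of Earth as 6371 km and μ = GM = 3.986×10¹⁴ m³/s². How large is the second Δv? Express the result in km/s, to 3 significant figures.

Δv ≈ 1.08 km/s

r₁ = 6371 + 1487 = 7858.0 km = 7.8580×10⁶ m.
r₂ = 6371 + 12630 = 19001 km = 1.9001×10⁷ m.
Transfer ellipse a_t = (r₁ + r₂)/2 = 1.343×10⁷ m.
At r₁: circular v_c1 = √(μ/r₁) = 7122 m/s; transfer-perigee v_p = √[μ(2/r₁ − 1/a_t)] = 8472 m/s.
At r₂: circular v_c2 = √(μ/r₂) = 4580 m/s; transfer-apogee v_a = √[μ(2/r₂ − 1/a_t)] = 3504 m/s.
Δv₂ = v_c2 − v_a = 1077 m/s.
= 1.077 km/s.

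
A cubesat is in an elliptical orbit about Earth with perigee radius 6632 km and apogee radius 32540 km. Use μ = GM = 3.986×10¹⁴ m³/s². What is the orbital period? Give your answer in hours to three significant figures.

Semi-major axis a = (r_p + r_a)/2 = (6632.0 + 32540)/2 = 19586 km = 1.959×10⁷ m.
By Kepler's third law T = 2π√(a³/μ) = 2π × 4.342×10³ = 2.728×10⁴ s.
= 7.578 hours.

T ≈ 7.58 hours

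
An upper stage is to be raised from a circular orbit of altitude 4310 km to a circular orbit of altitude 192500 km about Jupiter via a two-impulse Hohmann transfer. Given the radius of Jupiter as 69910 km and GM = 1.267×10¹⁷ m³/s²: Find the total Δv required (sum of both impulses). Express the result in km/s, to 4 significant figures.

r₁ = 69910 + 4310 = 74220 km = 7.4220×10⁷ m.
r₂ = 69910 + 192500 = 262410 km = 2.6241×10⁸ m.
Transfer ellipse a_t = (r₁ + r₂)/2 = 1.683×10⁸ m.
At r₁: circular v_c1 = √(μ/r₁) = 41320 m/s; transfer-perijove v_p = √[μ(2/r₁ − 1/a_t)] = 51590 m/s.
Δv₁ = v_p − v_c1 = 10270 m/s.
At r₂: circular v_c2 = √(μ/r₂) = 21970 m/s; transfer-apojove v_a = √[μ(2/r₂ − 1/a_t)] = 14590 m/s.
Δv₂ = v_c2 − v_a = 7382 m/s.
Total Δv = Δv₁ + Δv₂ = 17650 m/s = 17.65 km/s.

Δv_total ≈ 17.65 km/s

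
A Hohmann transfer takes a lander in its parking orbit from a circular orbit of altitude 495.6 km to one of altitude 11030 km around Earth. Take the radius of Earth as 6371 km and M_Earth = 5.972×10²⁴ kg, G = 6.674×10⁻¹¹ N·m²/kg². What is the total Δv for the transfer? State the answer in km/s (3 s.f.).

Δv_total ≈ 2.69 km/s

μ = GM = 6.674×10⁻¹¹ × 5.972×10²⁴ = 3.986×10¹⁴ m³/s².
r₁ = 6371 + 495.6 = 6866.6 km = 6.8666×10⁶ m.
r₂ = 6371 + 11030 = 17401 km = 1.7401×10⁷ m.
Transfer ellipse a_t = (r₁ + r₂)/2 = 1.213×10⁷ m.
At r₁: circular v_c1 = √(μ/r₁) = 7619 m/s; transfer-perigee v_p = √[μ(2/r₁ − 1/a_t)] = 9124 m/s.
Δv₁ = v_p − v_c1 = 1505 m/s.
At r₂: circular v_c2 = √(μ/r₂) = 4786 m/s; transfer-apogee v_a = √[μ(2/r₂ − 1/a_t)] = 3600 m/s.
Δv₂ = v_c2 − v_a = 1186 m/s.
Total Δv = Δv₁ + Δv₂ = 2691 m/s = 2.691 km/s.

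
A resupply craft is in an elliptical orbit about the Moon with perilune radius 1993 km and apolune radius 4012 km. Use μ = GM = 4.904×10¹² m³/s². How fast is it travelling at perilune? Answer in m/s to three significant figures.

v ≈ 1810 m/s

Semi-major axis a = (r_p + r_a)/2 = 3002.5 km = 3.002×10⁶ m.
Vis-viva: v² = μ(2/r − 1/a) = 4.904×10¹² × (1.004×10⁻⁶ − 3.331×10⁻⁷) = 3.288×10⁶ m²/s².
v = 1813 m/s.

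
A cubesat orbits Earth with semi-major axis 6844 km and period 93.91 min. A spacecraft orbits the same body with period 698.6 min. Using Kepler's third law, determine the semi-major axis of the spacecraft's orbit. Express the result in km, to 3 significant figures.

a₂ ≈ 26100 km

Kepler's third law: a³ ∝ T², so a₂ = a₁ (T₂/T₁)^(2/3).
T₂/T₁ = 7.439, (T₂/T₁)^(2/3) = 3.811.
a₂ = 6844 × 3.811 = 26080 km.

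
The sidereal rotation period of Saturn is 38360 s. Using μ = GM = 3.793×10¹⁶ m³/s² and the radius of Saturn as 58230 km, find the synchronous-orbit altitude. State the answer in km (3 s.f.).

A synchronous orbit has period T, so by Kepler's third law a = (μT²/4π²)^(1/3).
μT²/4π² = 3.793×10¹⁶ × (3.836×10⁴)² / 39.48 = 1.414×10²⁴ m³.
a = 1.122×10⁸ m = 1.1223×10⁵ km.
Altitude h = a − R = 1.1223×10⁵ − 58230 = 54005 km.

h_sync ≈ 54000 km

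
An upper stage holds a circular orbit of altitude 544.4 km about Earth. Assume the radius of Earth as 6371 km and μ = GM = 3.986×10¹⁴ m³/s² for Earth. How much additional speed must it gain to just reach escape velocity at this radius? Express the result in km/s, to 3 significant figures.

r = 6371 + 544.4 = 6915.4 km = 6.9154×10⁶ m.
Circular speed v_c = √(μ/r) = 7592 m/s.
Escape speed v_esc = √(2μ/r) = √2 × v_c = 10740 m/s.
Δv = v_esc − v_c = 3145 m/s = 3.145 km/s.

Δv ≈ 3.14 km/s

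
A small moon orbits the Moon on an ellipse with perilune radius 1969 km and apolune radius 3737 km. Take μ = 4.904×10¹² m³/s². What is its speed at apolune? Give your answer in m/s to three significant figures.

Semi-major axis a = (r_p + r_a)/2 = 2853.0 km = 2.853×10⁶ m.
Vis-viva: v² = μ(2/r − 1/a) = 4.904×10¹² × (5.352×10⁻⁷ − 3.505×10⁻⁷) = 9.057×10⁵ m²/s².
v = 951.7 m/s.

v ≈ 952 m/s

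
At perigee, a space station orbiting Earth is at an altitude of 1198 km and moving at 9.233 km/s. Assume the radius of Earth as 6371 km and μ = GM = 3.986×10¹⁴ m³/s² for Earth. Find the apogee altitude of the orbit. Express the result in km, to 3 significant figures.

apogee altitude ≈ 25800 km

r_p = 6371 + 1198 = 7569.0 km = 7.569×10⁶ m.
Specific energy ε = v²/2 − μ/r = -1.004×10⁷ J/kg, so a = −μ/(2ε) = 1.985×10⁷ m.
The apsides satisfy r_p + r_a = 2a, so the apogee radius is 2a − r_p = 3.214×10⁷ m = 32140 km.
Apogee altitude = 32140 − 6371 = 25769 km.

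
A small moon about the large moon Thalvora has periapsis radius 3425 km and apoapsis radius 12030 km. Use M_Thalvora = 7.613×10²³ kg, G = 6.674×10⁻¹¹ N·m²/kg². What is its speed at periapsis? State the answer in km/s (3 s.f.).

μ = GM = 6.674×10⁻¹¹ × 7.613×10²³ = 5.081×10¹³ m³/s².
Semi-major axis a = (r_p + r_a)/2 = 7727.5 km = 7.728×10⁶ m.
Vis-viva: v² = μ(2/r − 1/a) = 5.081×10¹³ × (5.839×10⁻⁷ − 1.294×10⁻⁷) = 2.309×10⁷ m²/s².
v = 4806 m/s = 4.806 km/s.

v ≈ 4.81 km/s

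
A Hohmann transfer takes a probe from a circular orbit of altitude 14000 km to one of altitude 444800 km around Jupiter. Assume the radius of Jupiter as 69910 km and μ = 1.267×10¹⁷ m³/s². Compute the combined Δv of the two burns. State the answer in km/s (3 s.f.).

r₁ = 69910 + 14000 = 83910 km = 8.3910×10⁷ m.
r₂ = 69910 + 444800 = 514710 km = 5.1471×10⁸ m.
Transfer ellipse a_t = (r₁ + r₂)/2 = 2.993×10⁸ m.
At r₁: circular v_c1 = √(μ/r₁) = 38860 m/s; transfer-perijove v_p = √[μ(2/r₁ − 1/a_t)] = 50960 m/s.
Δv₁ = v_p − v_c1 = 12100 m/s.
At r₂: circular v_c2 = √(μ/r₂) = 15690 m/s; transfer-apojove v_a = √[μ(2/r₂ − 1/a_t)] = 8307 m/s.
Δv₂ = v_c2 − v_a = 7382 m/s.
Total Δv = Δv₁ + Δv₂ = 19480 m/s = 19.48 km/s.

Δv_total ≈ 19.5 km/s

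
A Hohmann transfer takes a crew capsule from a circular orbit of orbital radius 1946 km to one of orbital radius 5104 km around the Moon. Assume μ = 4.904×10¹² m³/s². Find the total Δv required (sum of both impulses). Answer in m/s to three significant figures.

r₁ = 1946 km = 1.946×10⁶ m.
r₂ = 5104 km = 5.104×10⁶ m.
Transfer ellipse a_t = (r₁ + r₂)/2 = 3.525×10⁶ m.
At r₁: circular v_c1 = √(μ/r₁) = 1587 m/s; transfer-perilune v_p = √[μ(2/r₁ − 1/a_t)] = 1910 m/s.
Δv₁ = v_p − v_c1 = 322.7 m/s.
At r₂: circular v_c2 = √(μ/r₂) = 980.2 m/s; transfer-apolune v_a = √[μ(2/r₂ − 1/a_t)] = 728.3 m/s.
Δv₂ = v_c2 − v_a = 251.9 m/s.
Total Δv = Δv₁ + Δv₂ = 574.6 m/s.

Δv_total ≈ 575 m/s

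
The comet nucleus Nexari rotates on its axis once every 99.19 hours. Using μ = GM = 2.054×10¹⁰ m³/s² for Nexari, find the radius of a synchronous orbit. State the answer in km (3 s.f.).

T = 99.19 hours = 3.571×10⁵ s.
A synchronous orbit has period T, so by Kepler's third law a = (μT²/4π²)^(1/3).
μT²/4π² = 2.054×10¹⁰ × (3.571×10⁵)² / 39.48 = 6.634×10¹⁹ m³.
a = 4.048×10⁶ m = 4048.2 km.

r_sync ≈ 4050 km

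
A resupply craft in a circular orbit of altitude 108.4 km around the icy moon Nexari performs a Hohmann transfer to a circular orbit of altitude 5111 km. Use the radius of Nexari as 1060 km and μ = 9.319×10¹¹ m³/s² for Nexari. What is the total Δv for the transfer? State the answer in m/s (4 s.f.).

r₁ = 1060 + 108.4 = 1168.4 km = 1.1684×10⁶ m.
r₂ = 1060 + 5111 = 6171.0 km = 6.1710×10⁶ m.
Transfer ellipse a_t = (r₁ + r₂)/2 = 3.670×10⁶ m.
At r₁: circular v_c1 = √(μ/r₁) = 893.1 m/s; transfer-periapsis v_p = √[μ(2/r₁ − 1/a_t)] = 1158 m/s.
Δv₁ = v_p − v_c1 = 265.0 m/s.
At r₂: circular v_c2 = √(μ/r₂) = 388.6 m/s; transfer-apoapsis v_a = √[μ(2/r₂ − 1/a_t)] = 219.3 m/s.
Δv₂ = v_c2 − v_a = 169.3 m/s.
Total Δv = Δv₁ + Δv₂ = 434.4 m/s.

Δv_total ≈ 434.4 m/s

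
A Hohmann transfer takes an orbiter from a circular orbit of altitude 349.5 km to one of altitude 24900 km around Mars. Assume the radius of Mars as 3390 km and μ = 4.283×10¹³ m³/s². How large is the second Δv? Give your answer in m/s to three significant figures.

Δv ≈ 636 m/s

r₁ = 3390 + 349.5 = 3739.5 km = 3.7395×10⁶ m.
r₂ = 3390 + 24900 = 28290 km = 2.8290×10⁷ m.
Transfer ellipse a_t = (r₁ + r₂)/2 = 1.601×10⁷ m.
At r₁: circular v_c1 = √(μ/r₁) = 3384 m/s; transfer-periapsis v_p = √[μ(2/r₁ − 1/a_t)] = 4498 m/s.
At r₂: circular v_c2 = √(μ/r₂) = 1230 m/s; transfer-apoapsis v_a = √[μ(2/r₂ − 1/a_t)] = 594.6 m/s.
Δv₂ = v_c2 − v_a = 635.9 m/s.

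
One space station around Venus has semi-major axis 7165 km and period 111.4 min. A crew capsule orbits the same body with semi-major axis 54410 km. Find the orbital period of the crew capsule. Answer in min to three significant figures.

T₂ ≈ 2330 min

Kepler's third law: T² ∝ a³, so T₂ = T₁ (a₂/a₁)^(3/2).
a₂/a₁ = 7.594, (a₂/a₁)^(3/2) = 20.93.
T₂ = 111.4 × 20.93 = 2331 min.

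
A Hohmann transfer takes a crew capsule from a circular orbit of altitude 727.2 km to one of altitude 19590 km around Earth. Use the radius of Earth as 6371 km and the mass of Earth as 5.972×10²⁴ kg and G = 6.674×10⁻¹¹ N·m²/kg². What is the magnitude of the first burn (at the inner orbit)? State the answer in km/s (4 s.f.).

Δv ≈ 1.898 km/s

μ = GM = 6.674×10⁻¹¹ × 5.972×10²⁴ = 3.986×10¹⁴ m³/s².
r₁ = 6371 + 727.2 = 7098.2 km = 7.0982×10⁶ m.
r₂ = 6371 + 19590 = 25961 km = 2.5961×10⁷ m.
Transfer ellipse a_t = (r₁ + r₂)/2 = 1.653×10⁷ m.
At r₁: circular v_c1 = √(μ/r₁) = 7493 m/s; transfer-perigee v_p = √[μ(2/r₁ − 1/a_t)] = 9391 m/s.
Δv₁ = v_p − v_c1 = 1898 m/s.
= 1.898 km/s.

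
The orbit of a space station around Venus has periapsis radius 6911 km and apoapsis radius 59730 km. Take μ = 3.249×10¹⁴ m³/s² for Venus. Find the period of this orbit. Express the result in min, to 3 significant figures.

Semi-major axis a = (r_p + r_a)/2 = (6911.0 + 59730)/2 = 33320 km = 3.332×10⁷ m.
By Kepler's third law T = 2π√(a³/μ) = 2π × 1.067×10⁴ = 6.705×10⁴ s.
= 1117 min.

T ≈ 1120 min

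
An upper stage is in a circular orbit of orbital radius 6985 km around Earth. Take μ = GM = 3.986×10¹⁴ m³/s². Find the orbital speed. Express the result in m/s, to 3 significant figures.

v ≈ 7550 m/s

r = 6985 km = 6.985×10⁶ m.
For a circular orbit v = √(μ/r) = √(3.986×10¹⁴ / 6.985×10⁶) = √(5.707×10⁷) = 7554 m/s.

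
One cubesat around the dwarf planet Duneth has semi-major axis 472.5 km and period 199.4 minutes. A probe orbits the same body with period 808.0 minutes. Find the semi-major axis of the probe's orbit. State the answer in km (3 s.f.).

a₂ ≈ 1200 km

Kepler's third law: a³ ∝ T², so a₂ = a₁ (T₂/T₁)^(2/3).
T₂/T₁ = 4.052, (T₂/T₁)^(2/3) = 2.542.
a₂ = 472.5 × 2.542 = 1201 km.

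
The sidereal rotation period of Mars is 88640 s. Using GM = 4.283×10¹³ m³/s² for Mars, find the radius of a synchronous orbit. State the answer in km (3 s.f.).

A synchronous orbit has period T, so by Kepler's third law a = (μT²/4π²)^(1/3).
μT²/4π² = 4.283×10¹³ × (8.864×10⁴)² / 39.48 = 8.524×10²¹ m³.
a = 2.043×10⁷ m = 20428 km.

r_sync ≈ 20400 km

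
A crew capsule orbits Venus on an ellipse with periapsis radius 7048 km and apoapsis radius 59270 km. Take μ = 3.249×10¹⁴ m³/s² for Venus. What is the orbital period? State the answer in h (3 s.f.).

T ≈ 18.5 h

Semi-major axis a = (r_p + r_a)/2 = (7048.0 + 59270)/2 = 33159 km = 3.316×10⁷ m.
By Kepler's third law T = 2π√(a³/μ) = 2π × 1.059×10⁴ = 6.656×10⁴ s.
= 18.49 h.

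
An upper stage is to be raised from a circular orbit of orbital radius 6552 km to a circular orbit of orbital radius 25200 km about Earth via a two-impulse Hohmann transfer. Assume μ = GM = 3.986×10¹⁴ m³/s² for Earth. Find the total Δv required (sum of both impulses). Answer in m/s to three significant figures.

Δv_total ≈ 3450 m/s

r₁ = 6552 km = 6.552×10⁶ m.
r₂ = 25200 km = 2.520×10⁷ m.
Transfer ellipse a_t = (r₁ + r₂)/2 = 1.588×10⁷ m.
At r₁: circular v_c1 = √(μ/r₁) = 7800 m/s; transfer-perigee v_p = √[μ(2/r₁ − 1/a_t)] = 9827 m/s.
Δv₁ = v_p − v_c1 = 2027 m/s.
At r₂: circular v_c2 = √(μ/r₂) = 3977 m/s; transfer-apogee v_a = √[μ(2/r₂ − 1/a_t)] = 2555 m/s.
Δv₂ = v_c2 − v_a = 1422 m/s.
Total Δv = Δv₁ + Δv₂ = 3449 m/s.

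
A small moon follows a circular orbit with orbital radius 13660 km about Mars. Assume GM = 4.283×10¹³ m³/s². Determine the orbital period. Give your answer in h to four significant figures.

r = 13660 km = 1.366×10⁷ m.
Kepler's third law: T = 2π√(r³/μ) = 2π√((1.366×10⁷)³ / 4.283×10¹³).
r³/μ = 5.951×10⁷ s², so T = 2π × 7.714×10³ = 4.847×10⁴ s.
Converting: 4.847×10⁴ s ÷ 3600 = 13.46 h.

T ≈ 13.46 h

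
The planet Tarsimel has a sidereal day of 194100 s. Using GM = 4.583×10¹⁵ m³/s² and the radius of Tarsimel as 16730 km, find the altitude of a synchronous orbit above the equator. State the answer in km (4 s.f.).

A synchronous orbit has period T, so by Kepler's third law a = (μT²/4π²)^(1/3).
μT²/4π² = 4.583×10¹⁵ × (1.941×10⁵)² / 39.48 = 4.374×10²⁴ m³.
a = 1.635×10⁸ m = 1.6354×10⁵ km.
Altitude h = a − R = 1.6354×10⁵ − 16730 = 1.4681×10⁵ km.

h_sync ≈ 1.468×10⁵ km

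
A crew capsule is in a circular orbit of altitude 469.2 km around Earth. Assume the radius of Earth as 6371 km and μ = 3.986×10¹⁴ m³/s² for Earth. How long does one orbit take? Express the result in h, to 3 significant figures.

T ≈ 1.56 h

r = 6371 + 469.2 = 6840.2 km = 6.8402×10⁶ m.
Kepler's third law: T = 2π√(r³/μ) = 2π√((6.840×10⁶)³ / 3.986×10¹⁴).
r³/μ = 8.029×10⁵ s², so T = 2π × 8.961×10² = 5.630×10³ s.
Converting: 5.630×10³ s ÷ 3600 = 1.564 h.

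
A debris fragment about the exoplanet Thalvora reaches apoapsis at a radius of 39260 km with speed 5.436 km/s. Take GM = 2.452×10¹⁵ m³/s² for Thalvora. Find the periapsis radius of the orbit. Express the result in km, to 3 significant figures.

r_a = 3.926×10⁷ m.
Specific energy ε = v²/2 − μ/r = -4.768×10⁷ J/kg, so a = −μ/(2ε) = 2.571×10⁷ m.
The apsides satisfy r_p + r_a = 2a, so the periapsis radius is 2a − r_a = 1.217×10⁷ m = 12166 km.

periapsis radius ≈ 12200 km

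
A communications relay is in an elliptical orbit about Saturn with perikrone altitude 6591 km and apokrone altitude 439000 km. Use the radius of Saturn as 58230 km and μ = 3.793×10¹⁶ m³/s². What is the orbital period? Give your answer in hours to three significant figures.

T ≈ 42.2 hours

r_p = 58230 + 6591 = 64821 km = 6.4821×10⁷ m.
r_a = 58230 + 439000 = 497230 km = 4.9723×10⁸ m.
Semi-major axis a = (r_p + r_a)/2 = (64821 + 4.9723×10⁵)/2 = 2.8103×10⁵ km = 2.810×10⁸ m.
By Kepler's third law T = 2π√(a³/μ) = 2π × 2.419×10⁴ = 1.520×10⁵ s.
= 42.22 hours.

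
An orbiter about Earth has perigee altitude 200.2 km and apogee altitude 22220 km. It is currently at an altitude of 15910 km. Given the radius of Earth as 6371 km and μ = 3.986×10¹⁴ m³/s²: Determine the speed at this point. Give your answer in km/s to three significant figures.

r_p = 6371 + 200.2 = 6571.2 km = 6.5712×10⁶ m.
r_a = 6371 + 22220 = 28591 km = 2.8591×10⁷ m.
r = 6371 + 15910 = 22281 km = 2.228×10⁷ m.
Semi-major axis a = (r_p + r_a)/2 = 17581 km = 1.758×10⁷ m.
Vis-viva: v² = μ(2/r − 1/a) = 3.986×10¹⁴ × (8.976×10⁻⁸ − 5.688×10⁻⁸) = 1.311×10⁷ m²/s².
v = 3620 m/s = 3.620 km/s.

v ≈ 3.62 km/s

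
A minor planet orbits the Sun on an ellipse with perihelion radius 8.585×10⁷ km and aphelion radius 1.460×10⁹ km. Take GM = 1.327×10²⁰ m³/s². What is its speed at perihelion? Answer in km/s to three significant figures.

v ≈ 54.0 km/s

Semi-major axis a = (r_p + r_a)/2 = 7.7292×10⁸ km = 7.729×10¹¹ m.
Vis-viva: v² = μ(2/r − 1/a) = 1.327×10²⁰ × (2.330×10⁻¹¹ − 1.294×10⁻¹²) = 2.920×10⁹ m²/s².
v = 54030 m/s = 54.03 km/s.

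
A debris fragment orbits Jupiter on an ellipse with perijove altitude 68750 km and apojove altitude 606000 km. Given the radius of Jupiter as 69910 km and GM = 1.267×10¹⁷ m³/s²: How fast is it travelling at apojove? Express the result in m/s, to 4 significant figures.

r_p = 69910 + 68750 = 138660 km = 1.3866×10⁸ m.
r_a = 69910 + 606000 = 675910 km = 6.7591×10⁸ m.
Semi-major axis a = (r_p + r_a)/2 = 4.0728×10⁵ km = 4.073×10⁸ m.
Vis-viva: v² = μ(2/r − 1/a) = 1.267×10¹⁷ × (2.959×10⁻⁹ − 2.455×10⁻⁹) = 6.382×10⁷ m²/s².
v = 7989 m/s.

v ≈ 7989 m/s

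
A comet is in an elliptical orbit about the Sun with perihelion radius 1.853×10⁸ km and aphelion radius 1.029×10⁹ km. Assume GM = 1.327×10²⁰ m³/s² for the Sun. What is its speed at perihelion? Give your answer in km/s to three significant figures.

v ≈ 34.8 km/s

Semi-major axis a = (r_p + r_a)/2 = 6.0715×10⁸ km = 6.072×10¹¹ m.
Vis-viva: v² = μ(2/r − 1/a) = 1.327×10²⁰ × (1.079×10⁻¹¹ − 1.647×10⁻¹²) = 1.214×10⁹ m²/s².
v = 34840 m/s = 34.84 km/s.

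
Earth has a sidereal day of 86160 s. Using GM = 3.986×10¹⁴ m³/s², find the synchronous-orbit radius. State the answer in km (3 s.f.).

r_sync ≈ 42200 km

A synchronous orbit has period T, so by Kepler's third law a = (μT²/4π²)^(1/3).
μT²/4π² = 3.986×10¹⁴ × (8.616×10⁴)² / 39.48 = 7.495×10²² m³.
a = 4.216×10⁷ m = 42163 km.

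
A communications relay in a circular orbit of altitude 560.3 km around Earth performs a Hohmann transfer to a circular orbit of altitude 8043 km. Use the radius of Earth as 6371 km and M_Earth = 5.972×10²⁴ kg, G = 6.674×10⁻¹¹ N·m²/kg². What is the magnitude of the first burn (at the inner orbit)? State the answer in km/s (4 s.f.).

μ = GM = 6.674×10⁻¹¹ × 5.972×10²⁴ = 3.986×10¹⁴ m³/s².
r₁ = 6371 + 560.3 = 6931.3 km = 6.9313×10⁶ m.
r₂ = 6371 + 8043 = 14414 km = 1.4414×10⁷ m.
Transfer ellipse a_t = (r₁ + r₂)/2 = 1.067×10⁷ m.
At r₁: circular v_c1 = √(μ/r₁) = 7583 m/s; transfer-perigee v_p = √[μ(2/r₁ − 1/a_t)] = 8813 m/s.
Δv₁ = v_p − v_c1 = 1229 m/s.
= 1.229 km/s.

Δv ≈ 1.229 km/s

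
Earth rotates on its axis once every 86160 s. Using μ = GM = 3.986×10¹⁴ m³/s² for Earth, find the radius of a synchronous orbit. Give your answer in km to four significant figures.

r_sync ≈ 42160 km

A synchronous orbit has period T, so by Kepler's third law a = (μT²/4π²)^(1/3).
μT²/4π² = 3.986×10¹⁴ × (8.616×10⁴)² / 39.48 = 7.495×10²² m³.
a = 4.216×10⁷ m = 42163 km.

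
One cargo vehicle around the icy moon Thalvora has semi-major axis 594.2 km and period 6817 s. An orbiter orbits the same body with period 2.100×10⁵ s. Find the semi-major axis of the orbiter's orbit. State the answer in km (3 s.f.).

a₂ ≈ 5840 km

Kepler's third law: a³ ∝ T², so a₂ = a₁ (T₂/T₁)^(2/3).
T₂/T₁ = 30.81, (T₂/T₁)^(2/3) = 9.827.
a₂ = 594.2 × 9.827 = 5839 km.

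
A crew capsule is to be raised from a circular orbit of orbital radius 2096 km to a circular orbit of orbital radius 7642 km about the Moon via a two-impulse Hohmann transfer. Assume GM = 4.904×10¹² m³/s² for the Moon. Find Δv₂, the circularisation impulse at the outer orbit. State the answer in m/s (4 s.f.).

Δv ≈ 275.5 m/s

r₁ = 2096 km = 2.096×10⁶ m.
r₂ = 7642 km = 7.642×10⁶ m.
Transfer ellipse a_t = (r₁ + r₂)/2 = 4.869×10⁶ m.
At r₁: circular v_c1 = √(μ/r₁) = 1530 m/s; transfer-perilune v_p = √[μ(2/r₁ − 1/a_t)] = 1916 m/s.
At r₂: circular v_c2 = √(μ/r₂) = 801.1 m/s; transfer-apolune v_a = √[μ(2/r₂ − 1/a_t)] = 525.6 m/s.
Δv₂ = v_c2 − v_a = 275.5 m/s.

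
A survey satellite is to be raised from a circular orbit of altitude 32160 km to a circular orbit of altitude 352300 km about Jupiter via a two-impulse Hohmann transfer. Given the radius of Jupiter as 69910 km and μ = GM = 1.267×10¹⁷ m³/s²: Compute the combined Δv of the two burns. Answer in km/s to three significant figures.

r₁ = 69910 + 32160 = 102070 km = 1.0207×10⁸ m.
r₂ = 69910 + 352300 = 422210 km = 4.2221×10⁸ m.
Transfer ellipse a_t = (r₁ + r₂)/2 = 2.621×10⁸ m.
At r₁: circular v_c1 = √(μ/r₁) = 35230 m/s; transfer-perijove v_p = √[μ(2/r₁ − 1/a_t)] = 44710 m/s.
Δv₁ = v_p − v_c1 = 9481 m/s.
At r₂: circular v_c2 = √(μ/r₂) = 17320 m/s; transfer-apojove v_a = √[μ(2/r₂ − 1/a_t)] = 10810 m/s.
Δv₂ = v_c2 − v_a = 6514 m/s.
Total Δv = Δv₁ + Δv₂ = 15990 m/s = 15.99 km/s.

Δv_total ≈ 16.0 km/s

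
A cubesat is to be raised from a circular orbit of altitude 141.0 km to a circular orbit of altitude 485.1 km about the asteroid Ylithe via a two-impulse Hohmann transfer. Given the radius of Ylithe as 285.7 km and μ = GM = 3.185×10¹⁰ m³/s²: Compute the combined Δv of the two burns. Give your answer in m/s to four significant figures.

r₁ = 285.7 + 141.0 = 426.70 km = 4.2670×10⁵ m.
r₂ = 285.7 + 485.1 = 770.80 km = 7.7080×10⁵ m.
Transfer ellipse a_t = (r₁ + r₂)/2 = 5.988×10⁵ m.
At r₁: circular v_c1 = √(μ/r₁) = 273.2 m/s; transfer-periapsis v_p = √[μ(2/r₁ − 1/a_t)] = 310.0 m/s.
Δv₁ = v_p − v_c1 = 36.78 m/s.
At r₂: circular v_c2 = √(μ/r₂) = 203.3 m/s; transfer-apoapsis v_a = √[μ(2/r₂ − 1/a_t)] = 171.6 m/s.
Δv₂ = v_c2 − v_a = 31.67 m/s.
Total Δv = Δv₁ + Δv₂ = 68.45 m/s.

Δv_total ≈ 68.45 m/s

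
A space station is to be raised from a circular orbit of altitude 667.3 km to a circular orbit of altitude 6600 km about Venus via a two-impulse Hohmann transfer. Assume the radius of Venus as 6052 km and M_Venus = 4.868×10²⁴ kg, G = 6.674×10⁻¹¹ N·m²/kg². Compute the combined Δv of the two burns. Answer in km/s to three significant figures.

Δv_total ≈ 1.84 km/s

μ = GM = 6.674×10⁻¹¹ × 4.868×10²⁴ = 3.249×10¹⁴ m³/s².
r₁ = 6052 + 667.3 = 6719.3 km = 6.7193×10⁶ m.
r₂ = 6052 + 6600 = 12652 km = 1.2652×10⁷ m.
Transfer ellipse a_t = (r₁ + r₂)/2 = 9.686×10⁶ m.
At r₁: circular v_c1 = √(μ/r₁) = 6954 m/s; transfer-periapsis v_p = √[μ(2/r₁ − 1/a_t)] = 7947 m/s.
Δv₁ = v_p − v_c1 = 993.8 m/s.
At r₂: circular v_c2 = √(μ/r₂) = 5067 m/s; transfer-apoapsis v_a = √[μ(2/r₂ − 1/a_t)] = 4221 m/s.
Δv₂ = v_c2 − v_a = 846.7 m/s.
Total Δv = Δv₁ + Δv₂ = 1841 m/s = 1.841 km/s.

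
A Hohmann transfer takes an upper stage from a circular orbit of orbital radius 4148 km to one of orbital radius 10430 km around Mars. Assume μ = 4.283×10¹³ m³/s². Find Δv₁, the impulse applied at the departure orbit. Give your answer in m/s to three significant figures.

r₁ = 4148 km = 4.148×10⁶ m.
r₂ = 10430 km = 1.043×10⁷ m.
Transfer ellipse a_t = (r₁ + r₂)/2 = 7.289×10⁶ m.
At r₁: circular v_c1 = √(μ/r₁) = 3213 m/s; transfer-periapsis v_p = √[μ(2/r₁ − 1/a_t)] = 3844 m/s.
Δv₁ = v_p − v_c1 = 630.5 m/s.

Δv ≈ 630 m/s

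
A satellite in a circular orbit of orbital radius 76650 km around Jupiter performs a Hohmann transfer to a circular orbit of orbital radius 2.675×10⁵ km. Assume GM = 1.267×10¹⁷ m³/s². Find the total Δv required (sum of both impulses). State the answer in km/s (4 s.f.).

Δv_total ≈ 17.27 km/s

r₁ = 76650 km = 7.665×10⁷ m.
r₂ = 2.675×10⁵ km = 2.675×10⁸ m.
Transfer ellipse a_t = (r₁ + r₂)/2 = 1.721×10⁸ m.
At r₁: circular v_c1 = √(μ/r₁) = 40660 m/s; transfer-perijove v_p = √[μ(2/r₁ − 1/a_t)] = 50690 m/s.
Δv₁ = v_p − v_c1 = 10030 m/s.
At r₂: circular v_c2 = √(μ/r₂) = 21760 m/s; transfer-apojove v_a = √[μ(2/r₂ − 1/a_t)] = 14530 m/s.
Δv₂ = v_c2 − v_a = 7238 m/s.
Total Δv = Δv₁ + Δv₂ = 17270 m/s = 17.27 km/s.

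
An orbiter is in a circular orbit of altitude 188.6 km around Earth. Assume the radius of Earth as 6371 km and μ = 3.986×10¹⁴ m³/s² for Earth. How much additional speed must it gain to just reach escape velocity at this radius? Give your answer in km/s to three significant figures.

Δv ≈ 3.23 km/s

r = 6371 + 188.6 = 6559.6 km = 6.5596×10⁶ m.
Circular speed v_c = √(μ/r) = 7795 m/s.
Escape speed v_esc = √(2μ/r) = √2 × v_c = 11020 m/s.
Δv = v_esc − v_c = 3229 m/s = 3.229 km/s.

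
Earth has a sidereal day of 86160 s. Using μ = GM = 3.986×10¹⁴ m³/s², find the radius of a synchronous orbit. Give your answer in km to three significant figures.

A synchronous orbit has period T, so by Kepler's third law a = (μT²/4π²)^(1/3).
μT²/4π² = 3.986×10¹⁴ × (8.616×10⁴)² / 39.48 = 7.495×10²² m³.
a = 4.216×10⁷ m = 42163 km.

r_sync ≈ 42200 km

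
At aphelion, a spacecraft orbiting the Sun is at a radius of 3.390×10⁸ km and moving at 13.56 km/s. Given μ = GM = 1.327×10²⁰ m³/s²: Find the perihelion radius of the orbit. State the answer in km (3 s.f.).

perihelion radius ≈ 1.04×10⁸ km

r_a = 3.390×10¹¹ m.
Specific energy ε = v²/2 − μ/r = -2.995×10⁸ J/kg, so a = −μ/(2ε) = 2.215×10¹¹ m.
The apsides satisfy r_p + r_a = 2a, so the perihelion radius is 2a − r_a = 1.041×10¹¹ m = 1.0406×10⁸ km.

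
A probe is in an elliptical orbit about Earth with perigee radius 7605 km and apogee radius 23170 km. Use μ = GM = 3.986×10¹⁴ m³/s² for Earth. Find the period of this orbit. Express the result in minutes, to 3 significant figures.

T ≈ 317 minutes

Semi-major axis a = (r_p + r_a)/2 = (7605.0 + 23170)/2 = 15388 km = 1.539×10⁷ m.
By Kepler's third law T = 2π√(a³/μ) = 2π × 3.023×10³ = 1.900×10⁴ s.
= 316.6 minutes.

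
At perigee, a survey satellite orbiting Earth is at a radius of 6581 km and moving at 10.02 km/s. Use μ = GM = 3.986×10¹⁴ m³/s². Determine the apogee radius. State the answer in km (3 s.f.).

r_p = 6.581×10⁶ m.
Specific energy ε = v²/2 − μ/r = -1.037×10⁷ J/kg, so a = −μ/(2ε) = 1.922×10⁷ m.
The apsides satisfy r_p + r_a = 2a, so the apogee radius is 2a − r_p = 3.186×10⁷ m = 31864 km.

apogee radius ≈ 31900 km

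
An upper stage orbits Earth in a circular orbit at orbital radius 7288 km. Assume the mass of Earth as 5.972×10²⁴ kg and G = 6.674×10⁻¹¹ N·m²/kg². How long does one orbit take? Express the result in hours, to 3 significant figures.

μ = GM = 6.674×10⁻¹¹ × 5.972×10²⁴ = 3.986×10¹⁴ m³/s².
r = 7288 km = 7.288×10⁶ m.
Kepler's third law: T = 2π√(r³/μ) = 2π√((7.288×10⁶)³ / 3.986×10¹⁴).
r³/μ = 9.712×10⁵ s², so T = 2π × 9.855×10² = 6.192×10³ s.
Converting: 6.192×10³ s ÷ 3600 = 1.720 hours.

T ≈ 1.72 hours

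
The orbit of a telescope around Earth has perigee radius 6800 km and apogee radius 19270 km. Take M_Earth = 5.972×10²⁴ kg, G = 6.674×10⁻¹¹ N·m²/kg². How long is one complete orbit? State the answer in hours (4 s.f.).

T ≈ 4.114 hours

μ = GM = 6.674×10⁻¹¹ × 5.972×10²⁴ = 3.986×10¹⁴ m³/s².
Semi-major axis a = (r_p + r_a)/2 = (6800.0 + 19270)/2 = 13035 km = 1.304×10⁷ m.
By Kepler's third law T = 2π√(a³/μ) = 2π × 2.357×10³ = 1.481×10⁴ s.
= 4.114 hours.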